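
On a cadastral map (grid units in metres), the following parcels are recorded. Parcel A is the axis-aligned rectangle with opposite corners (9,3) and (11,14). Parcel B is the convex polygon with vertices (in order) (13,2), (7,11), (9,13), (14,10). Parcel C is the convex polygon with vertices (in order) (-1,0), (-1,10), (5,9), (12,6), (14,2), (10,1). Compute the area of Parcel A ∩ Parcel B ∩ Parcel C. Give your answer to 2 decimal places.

0.95

The intersection is the polygon with vertices (9.667,7), (11,6.429), (11,5).
By the shoelace formula its area is 0.95.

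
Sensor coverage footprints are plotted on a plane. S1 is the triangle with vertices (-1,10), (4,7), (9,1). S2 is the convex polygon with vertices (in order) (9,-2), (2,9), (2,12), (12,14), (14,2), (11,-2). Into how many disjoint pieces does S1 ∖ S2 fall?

S1 ∖ S2 is a single connected region.

1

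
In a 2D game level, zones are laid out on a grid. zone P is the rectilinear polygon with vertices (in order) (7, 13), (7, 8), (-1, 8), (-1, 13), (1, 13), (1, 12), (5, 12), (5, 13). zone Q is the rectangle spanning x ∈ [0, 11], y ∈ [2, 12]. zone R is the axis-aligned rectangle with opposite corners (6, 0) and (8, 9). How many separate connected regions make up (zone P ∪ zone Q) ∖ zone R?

(zone P ∪ zone Q) ∖ zone R is a single connected region.

1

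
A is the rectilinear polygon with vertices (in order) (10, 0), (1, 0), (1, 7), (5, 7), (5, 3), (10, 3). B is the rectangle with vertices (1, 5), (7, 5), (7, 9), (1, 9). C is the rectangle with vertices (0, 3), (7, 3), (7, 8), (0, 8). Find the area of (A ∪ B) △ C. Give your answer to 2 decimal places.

|A ∪ B| = 59.
|(A ∪ B) ∩ C| = 26.
|(A ∪ B) △ C| = 59 + 35 − 52 = 42.00.

42.00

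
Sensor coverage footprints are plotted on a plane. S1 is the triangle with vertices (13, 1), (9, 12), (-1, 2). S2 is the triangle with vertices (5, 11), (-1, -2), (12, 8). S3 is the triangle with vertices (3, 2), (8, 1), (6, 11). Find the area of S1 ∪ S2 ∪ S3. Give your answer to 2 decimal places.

By inclusion–exclusion:
Individual areas: |S1| = 75, |S2| = 54.5, |S3| = 24.
|S1∩S2| = 40.2269.
|S1∩S3| = 22.1836.
|S2∩S3| = 17.3474.
|S1∩S2∩S3| = 16.061.
|S1 ∪ S2 ∪ S3| = 153.5 − 79.7578 + 16.061 = 89.80.

89.80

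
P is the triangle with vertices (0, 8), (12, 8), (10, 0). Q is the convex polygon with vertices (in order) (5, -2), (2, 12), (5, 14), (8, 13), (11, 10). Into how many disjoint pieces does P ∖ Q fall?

2

P ∖ Q splits into 2 disjoint pieces (area 3.9409, area 19.4286).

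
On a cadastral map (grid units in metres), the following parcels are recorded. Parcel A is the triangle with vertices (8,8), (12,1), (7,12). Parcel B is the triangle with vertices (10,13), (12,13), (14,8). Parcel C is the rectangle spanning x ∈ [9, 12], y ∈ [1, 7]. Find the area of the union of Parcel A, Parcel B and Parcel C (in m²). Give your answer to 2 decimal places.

By inclusion–exclusion:
Individual areas: |Parcel A| = 4.5, |Parcel B| = 5, |Parcel C| = 18.
|Parcel A∩Parcel B| = 0.
|Parcel A∩Parcel C| = 1.9432.
|Parcel B∩Parcel C| = 0.
|Parcel A∩Parcel B∩Parcel C| = 0.
|Parcel A ∪ Parcel B ∪ Parcel C| = 27.5 − 1.9432 + 0 = 25.56.

25.56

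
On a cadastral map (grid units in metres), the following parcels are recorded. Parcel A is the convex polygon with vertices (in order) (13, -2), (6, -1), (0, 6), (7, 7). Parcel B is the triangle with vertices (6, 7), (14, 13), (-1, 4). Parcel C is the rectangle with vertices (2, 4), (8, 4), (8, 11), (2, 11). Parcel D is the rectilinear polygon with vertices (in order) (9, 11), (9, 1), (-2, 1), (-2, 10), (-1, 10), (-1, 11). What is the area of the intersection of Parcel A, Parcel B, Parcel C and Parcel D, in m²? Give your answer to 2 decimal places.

The intersection is the polygon with vertices (5.5,6.786), (2,5.286), (2,5.8), (3.062,6.438).
By the shoelace formula its area is 1.49.

1.49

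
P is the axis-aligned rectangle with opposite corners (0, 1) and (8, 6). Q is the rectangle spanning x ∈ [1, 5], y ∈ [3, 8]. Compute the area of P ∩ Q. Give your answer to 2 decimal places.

12.00

|P∩Q|: x∈[1,5], y∈[3,6] → 4·3 = 12.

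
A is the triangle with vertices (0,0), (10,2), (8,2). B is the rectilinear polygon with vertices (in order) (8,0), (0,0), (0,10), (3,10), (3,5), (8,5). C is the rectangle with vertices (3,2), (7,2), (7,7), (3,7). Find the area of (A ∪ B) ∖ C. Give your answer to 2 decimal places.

|A ∪ B| = 55.4.
|(A ∪ B) ∩ C| = 12.
|(A ∪ B) ∖ C| = 55.4 − 12 = 43.40.

43.40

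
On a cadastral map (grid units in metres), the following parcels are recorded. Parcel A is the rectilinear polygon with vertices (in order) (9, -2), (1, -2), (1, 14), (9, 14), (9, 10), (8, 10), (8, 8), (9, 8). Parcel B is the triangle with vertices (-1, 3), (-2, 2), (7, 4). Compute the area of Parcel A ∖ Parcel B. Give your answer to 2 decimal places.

124.25

|Parcel A| = 126, |Parcel A∩Parcel B| = 1.75.
|Parcel A ∖ Parcel B| = |Parcel A| − |Parcel A∩Parcel B| = 126 − 1.75 = 124.25.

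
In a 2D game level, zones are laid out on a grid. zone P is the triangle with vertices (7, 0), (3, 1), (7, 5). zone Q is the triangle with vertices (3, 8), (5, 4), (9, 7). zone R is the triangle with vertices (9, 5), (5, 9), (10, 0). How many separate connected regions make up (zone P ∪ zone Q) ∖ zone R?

3

(zone P ∪ zone Q) ∖ zone R splits into 3 disjoint pieces (area 10, area 1.2571, area 8.0244).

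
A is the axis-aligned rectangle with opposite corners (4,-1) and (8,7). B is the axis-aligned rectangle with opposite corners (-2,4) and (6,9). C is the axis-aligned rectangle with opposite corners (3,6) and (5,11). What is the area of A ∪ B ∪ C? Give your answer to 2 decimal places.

By inclusion–exclusion:
Individual areas: |A| = 32, |B| = 40, |C| = 10.
|A∩B|: x∈[4,6], y∈[4,7] → 2·3 = 6.
|A∩C|: x∈[4,5], y∈[6,7] → 1·1 = 1.
|B∩C|: x∈[3,5], y∈[6,9] → 2·3 = 6.
|A∩B∩C| = 1.
|A ∪ B ∪ C| = 82 − 13 + 1 = 70.00.

70.00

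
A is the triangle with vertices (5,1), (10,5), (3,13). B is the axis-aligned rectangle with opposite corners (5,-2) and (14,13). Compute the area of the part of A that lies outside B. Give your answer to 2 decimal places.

|A| = 34, |A∩B| = 24.2857.
|A ∖ B| = |A| − |A∩B| = 34 − 24.2857 = 9.71.

9.71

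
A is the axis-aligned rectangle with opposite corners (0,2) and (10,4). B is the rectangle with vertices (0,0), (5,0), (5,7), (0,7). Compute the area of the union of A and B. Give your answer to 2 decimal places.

45.00

By inclusion–exclusion:
Individual areas: |A| = 20, |B| = 35.
|A∩B|: x∈[0,5], y∈[2,4] → 5·2 = 10.
|A ∪ B| = 55 − 10 = 45.00.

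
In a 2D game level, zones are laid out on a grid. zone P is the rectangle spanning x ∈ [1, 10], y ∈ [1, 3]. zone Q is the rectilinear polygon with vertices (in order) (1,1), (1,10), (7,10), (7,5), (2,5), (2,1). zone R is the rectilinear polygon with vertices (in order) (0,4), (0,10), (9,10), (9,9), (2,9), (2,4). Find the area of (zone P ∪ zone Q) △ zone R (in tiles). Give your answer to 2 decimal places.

|zone P ∪ zone Q| = 50.
|(zone P ∪ zone Q) ∩ zone R| = 11.
|(zone P ∪ zone Q) △ zone R| = 50 + 19 − 22 = 47.00.

47.00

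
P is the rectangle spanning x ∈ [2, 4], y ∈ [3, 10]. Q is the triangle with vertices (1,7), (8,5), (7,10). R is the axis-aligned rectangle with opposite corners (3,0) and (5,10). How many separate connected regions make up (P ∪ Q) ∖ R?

(P ∪ Q) ∖ R splits into 2 disjoint pieces (area 7.3929, area 10.2143).

2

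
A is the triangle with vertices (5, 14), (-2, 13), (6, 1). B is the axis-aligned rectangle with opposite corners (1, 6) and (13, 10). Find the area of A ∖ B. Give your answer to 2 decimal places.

30.24

|A| = 46, |A∩B| = 15.7628.
|A ∖ B| = |A| − |A∩B| = 46 − 15.7628 = 30.24.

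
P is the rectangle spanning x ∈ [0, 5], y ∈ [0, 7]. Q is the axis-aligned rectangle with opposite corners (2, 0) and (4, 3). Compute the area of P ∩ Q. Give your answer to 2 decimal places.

|P∩Q|: x∈[2,4], y∈[0,3] → 2·3 = 6.

6.00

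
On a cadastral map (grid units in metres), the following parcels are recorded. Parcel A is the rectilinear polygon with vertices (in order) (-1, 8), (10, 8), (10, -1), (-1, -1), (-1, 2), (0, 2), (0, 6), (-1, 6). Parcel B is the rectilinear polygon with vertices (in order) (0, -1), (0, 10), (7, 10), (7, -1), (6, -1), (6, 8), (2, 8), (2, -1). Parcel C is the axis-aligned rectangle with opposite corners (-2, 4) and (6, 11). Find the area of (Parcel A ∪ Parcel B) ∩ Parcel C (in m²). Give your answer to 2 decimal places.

38.00

The region (Parcel A ∪ Parcel B) ∩ Parcel C is the polygon with vertices (0,10), (6,10), (6,4), (0,4), (0,6), (-1,6), (-1,8), (0,8).
By the shoelace formula its area is 38.00.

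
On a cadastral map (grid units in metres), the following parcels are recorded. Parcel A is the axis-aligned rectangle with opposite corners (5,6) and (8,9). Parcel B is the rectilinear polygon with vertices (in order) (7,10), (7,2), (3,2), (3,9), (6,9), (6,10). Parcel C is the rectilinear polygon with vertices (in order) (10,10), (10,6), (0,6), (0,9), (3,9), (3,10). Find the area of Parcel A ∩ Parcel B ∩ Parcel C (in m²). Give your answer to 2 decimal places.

6.00

The intersection is the polygon with vertices (7,6), (5,6), (5,9), (6,9), (7,9).
By the shoelace formula its area is 6.00.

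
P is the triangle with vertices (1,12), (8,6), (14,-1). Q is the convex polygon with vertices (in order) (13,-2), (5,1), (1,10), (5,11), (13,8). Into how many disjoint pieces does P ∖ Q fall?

P ∖ Q splits into 2 disjoint pieces (area 0.2065, area 0.0833).

2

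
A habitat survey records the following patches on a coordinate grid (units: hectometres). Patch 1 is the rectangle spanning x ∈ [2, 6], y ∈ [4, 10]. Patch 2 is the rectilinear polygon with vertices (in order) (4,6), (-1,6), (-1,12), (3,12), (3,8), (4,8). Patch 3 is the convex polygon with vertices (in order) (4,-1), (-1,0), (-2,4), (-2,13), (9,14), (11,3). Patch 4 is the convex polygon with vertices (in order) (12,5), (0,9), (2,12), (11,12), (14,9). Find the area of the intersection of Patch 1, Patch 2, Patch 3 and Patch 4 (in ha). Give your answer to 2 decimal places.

2.00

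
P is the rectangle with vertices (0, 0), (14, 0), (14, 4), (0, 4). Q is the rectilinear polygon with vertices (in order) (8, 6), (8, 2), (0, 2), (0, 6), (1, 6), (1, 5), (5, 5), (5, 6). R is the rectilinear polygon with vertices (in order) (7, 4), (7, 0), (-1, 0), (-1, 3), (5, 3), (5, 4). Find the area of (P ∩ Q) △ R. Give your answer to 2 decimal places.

|P ∩ Q| = 16.
|(P ∩ Q) ∩ R| = 9.
|(P ∩ Q) △ R| = 16 + 26 − 18 = 24.00.

24.00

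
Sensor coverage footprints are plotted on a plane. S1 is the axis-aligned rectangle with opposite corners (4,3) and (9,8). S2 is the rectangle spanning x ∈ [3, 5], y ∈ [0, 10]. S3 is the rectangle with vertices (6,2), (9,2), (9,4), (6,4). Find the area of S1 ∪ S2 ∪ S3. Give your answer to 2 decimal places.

43.00

By inclusion–exclusion:
Individual areas: |S1| = 25, |S2| = 20, |S3| = 6.
|S1∩S2|: x∈[4,5], y∈[3,8] → 1·5 = 5.
|S1∩S3|: x∈[6,9], y∈[3,4] → 3·1 = 3.
|S2∩S3| = 0 (no overlap).
|S1∩S2∩S3| = 0.
|S1 ∪ S2 ∪ S3| = 51 − 8 + 0 = 43.00.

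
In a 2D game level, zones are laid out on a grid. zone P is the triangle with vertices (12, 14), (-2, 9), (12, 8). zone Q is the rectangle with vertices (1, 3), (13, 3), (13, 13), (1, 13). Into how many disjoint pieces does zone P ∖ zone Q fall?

zone P ∖ zone Q splits into 2 disjoint pieces (area 1.4, area 1.9286).

2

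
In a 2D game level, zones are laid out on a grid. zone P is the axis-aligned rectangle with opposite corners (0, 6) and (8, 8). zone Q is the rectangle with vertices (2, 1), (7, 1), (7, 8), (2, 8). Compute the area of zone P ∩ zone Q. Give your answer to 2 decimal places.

|zone P∩zone Q|: x∈[2,7], y∈[6,8] → 5·2 = 10.

10.00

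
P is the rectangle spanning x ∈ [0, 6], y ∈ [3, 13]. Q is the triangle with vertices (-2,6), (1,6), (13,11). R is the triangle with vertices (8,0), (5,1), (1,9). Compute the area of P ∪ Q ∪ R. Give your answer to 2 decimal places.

67.71

By inclusion–exclusion:
Individual areas: |P| = 60, |Q| = 7.5, |R| = 10.
|P∩Q| = 4.7917.
|P∩R| = 5.
|Q∩R| = 0.4031.
|P∩Q∩R| = 0.4031.
|P ∪ Q ∪ R| = 77.5 − 10.1948 + 0.4031 = 67.71.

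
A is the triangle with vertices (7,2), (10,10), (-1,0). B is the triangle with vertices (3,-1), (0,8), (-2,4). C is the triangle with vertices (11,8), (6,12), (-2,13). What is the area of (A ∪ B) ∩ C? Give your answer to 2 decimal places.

0.37

The region (A ∪ B) ∩ C is the polygon with vertices (9.471,8.588), (8.751,8.865), (9.298,9.362), (9.654,9.077).
By the shoelace formula its area is 0.37.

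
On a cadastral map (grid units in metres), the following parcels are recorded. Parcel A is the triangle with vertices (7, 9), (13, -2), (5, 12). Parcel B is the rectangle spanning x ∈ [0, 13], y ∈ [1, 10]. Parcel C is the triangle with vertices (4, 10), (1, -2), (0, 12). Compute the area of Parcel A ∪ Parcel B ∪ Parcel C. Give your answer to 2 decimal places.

By inclusion–exclusion:
Individual areas: |Parcel A| = 2, |Parcel B| = 117, |Parcel C| = 27.
|Parcel A∩Parcel B| = 1.6926.
|Parcel A∩Parcel C| = 0.
|Parcel B∩Parcel C| = 21.6964.
|Parcel A∩Parcel B∩Parcel C| = 0.
|Parcel A ∪ Parcel B ∪ Parcel C| = 146 − 23.3891 + 0 = 122.61.

122.61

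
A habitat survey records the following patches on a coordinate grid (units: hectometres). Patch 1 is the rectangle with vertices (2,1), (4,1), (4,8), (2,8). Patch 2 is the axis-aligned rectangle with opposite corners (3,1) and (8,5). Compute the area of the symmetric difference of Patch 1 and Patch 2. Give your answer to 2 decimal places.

|Patch 1∩Patch 2|: x∈[3,4], y∈[1,5] → 1·4 = 4.
|Patch 1 △ Patch 2| = |Patch 1| + |Patch 2| − 2·|Patch 1∩Patch 2| = 14 + 20 − 8 = 26.00.

26.00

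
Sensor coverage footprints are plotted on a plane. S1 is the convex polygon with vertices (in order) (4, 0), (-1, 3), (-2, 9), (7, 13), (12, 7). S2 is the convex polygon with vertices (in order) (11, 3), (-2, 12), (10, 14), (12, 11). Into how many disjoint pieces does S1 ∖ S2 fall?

S1 ∖ S2 splits into 2 disjoint pieces (area 61.7193, area 0.2532).

2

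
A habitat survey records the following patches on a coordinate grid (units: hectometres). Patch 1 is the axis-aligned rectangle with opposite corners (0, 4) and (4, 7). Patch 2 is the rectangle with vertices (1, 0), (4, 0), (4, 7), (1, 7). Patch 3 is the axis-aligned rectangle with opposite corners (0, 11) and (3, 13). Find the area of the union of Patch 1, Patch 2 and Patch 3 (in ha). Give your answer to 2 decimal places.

By inclusion–exclusion:
Individual areas: |Patch 1| = 12, |Patch 2| = 21, |Patch 3| = 6.
|Patch 1∩Patch 2|: x∈[1,4], y∈[4,7] → 3·3 = 9.
|Patch 1∩Patch 3| = 0 (no overlap).
|Patch 2∩Patch 3| = 0 (no overlap).
|Patch 1∩Patch 2∩Patch 3| = 0.
|Patch 1 ∪ Patch 2 ∪ Patch 3| = 39 − 9 + 0 = 30.00.

30.00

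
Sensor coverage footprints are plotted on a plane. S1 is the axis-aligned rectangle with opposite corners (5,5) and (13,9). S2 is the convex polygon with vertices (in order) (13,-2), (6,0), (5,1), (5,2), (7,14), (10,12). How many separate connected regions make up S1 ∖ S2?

2

S1 ∖ S2 splits into 2 disjoint pieces (area 7.7143, area 3.3333).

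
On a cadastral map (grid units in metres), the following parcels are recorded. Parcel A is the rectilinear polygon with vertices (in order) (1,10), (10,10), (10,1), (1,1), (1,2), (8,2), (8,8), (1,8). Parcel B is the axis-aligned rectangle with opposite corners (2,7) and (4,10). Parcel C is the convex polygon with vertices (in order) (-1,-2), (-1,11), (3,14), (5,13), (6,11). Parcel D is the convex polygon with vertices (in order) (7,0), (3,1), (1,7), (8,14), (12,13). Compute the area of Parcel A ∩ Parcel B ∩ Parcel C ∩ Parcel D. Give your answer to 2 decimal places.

2.00

The intersection is the polygon with vertices (2,8), (4,10), (4,8).
By the shoelace formula its area is 2.00.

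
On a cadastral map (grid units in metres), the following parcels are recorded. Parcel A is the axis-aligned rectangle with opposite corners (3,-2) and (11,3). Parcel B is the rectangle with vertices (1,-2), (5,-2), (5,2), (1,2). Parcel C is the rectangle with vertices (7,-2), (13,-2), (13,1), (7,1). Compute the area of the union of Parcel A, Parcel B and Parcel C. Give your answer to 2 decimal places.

By inclusion–exclusion:
Individual areas: |Parcel A| = 40, |Parcel B| = 16, |Parcel C| = 18.
|Parcel A∩Parcel B|: x∈[3,5], y∈[-2,2] → 2·4 = 8.
|Parcel A∩Parcel C|: x∈[7,11], y∈[-2,1] → 4·3 = 12.
|Parcel B∩Parcel C| = 0 (no overlap).
|Parcel A∩Parcel B∩Parcel C| = 0.
|Parcel A ∪ Parcel B ∪ Parcel C| = 74 − 20 + 0 = 54.00.

54.00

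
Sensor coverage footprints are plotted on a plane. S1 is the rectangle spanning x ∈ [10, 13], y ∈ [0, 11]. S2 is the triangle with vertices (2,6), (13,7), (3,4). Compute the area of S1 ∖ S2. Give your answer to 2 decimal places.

32.06

|S1| = 33, |S1∩S2| = 0.9409.
|S1 ∖ S2| = |S1| − |S1∩S2| = 33 − 0.9409 = 32.06.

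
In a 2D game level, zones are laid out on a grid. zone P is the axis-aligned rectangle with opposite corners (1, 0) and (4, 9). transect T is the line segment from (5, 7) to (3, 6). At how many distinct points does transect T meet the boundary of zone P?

1

The segment meets the boundary at (4,6.5).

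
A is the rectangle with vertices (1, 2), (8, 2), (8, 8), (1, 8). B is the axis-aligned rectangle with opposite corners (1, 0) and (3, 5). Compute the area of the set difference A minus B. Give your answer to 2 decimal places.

36.00

|A∩B|: x∈[1,3], y∈[2,5] → 2·3 = 6.
|A| = 42.
|A ∖ B| = |A| − |A∩B| = 42 − 6 = 36.00.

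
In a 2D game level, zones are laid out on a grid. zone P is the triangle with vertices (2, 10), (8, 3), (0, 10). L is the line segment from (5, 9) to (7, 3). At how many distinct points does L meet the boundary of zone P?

2

The segment meets the boundary at (6.588,4.235), (6.364,4.909).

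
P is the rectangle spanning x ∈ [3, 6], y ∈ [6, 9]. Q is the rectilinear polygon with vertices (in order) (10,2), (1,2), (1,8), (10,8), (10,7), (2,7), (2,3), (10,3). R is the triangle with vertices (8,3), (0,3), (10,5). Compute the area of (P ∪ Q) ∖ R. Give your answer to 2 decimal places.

|P ∪ Q| = 28.
|(P ∪ Q) ∩ R| = 0.3.
|(P ∪ Q) ∖ R| = 28 − 0.3 = 27.70.

27.70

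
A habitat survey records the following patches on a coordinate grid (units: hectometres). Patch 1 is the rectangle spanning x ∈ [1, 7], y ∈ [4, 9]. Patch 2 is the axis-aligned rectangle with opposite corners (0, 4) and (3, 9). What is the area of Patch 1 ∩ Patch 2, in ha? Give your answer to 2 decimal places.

10.00

|Patch 1∩Patch 2|: x∈[1,3], y∈[4,9] → 2·5 = 10.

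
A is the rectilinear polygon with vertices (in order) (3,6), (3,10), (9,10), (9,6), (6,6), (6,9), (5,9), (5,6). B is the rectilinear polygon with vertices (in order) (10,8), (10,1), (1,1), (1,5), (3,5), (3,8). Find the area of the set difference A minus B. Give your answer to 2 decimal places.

11.00

|A| = 21, |A∩B| = 10.
|A ∖ B| = |A| − |A∩B| = 21 − 10 = 11.00.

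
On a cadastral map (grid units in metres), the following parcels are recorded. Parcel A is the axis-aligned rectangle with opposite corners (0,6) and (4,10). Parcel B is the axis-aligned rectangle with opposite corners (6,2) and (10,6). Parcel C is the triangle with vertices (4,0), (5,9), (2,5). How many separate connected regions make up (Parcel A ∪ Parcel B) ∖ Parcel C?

2

(Parcel A ∪ Parcel B) ∖ Parcel C splits into 2 disjoint pieces (area 14.9583, area 16).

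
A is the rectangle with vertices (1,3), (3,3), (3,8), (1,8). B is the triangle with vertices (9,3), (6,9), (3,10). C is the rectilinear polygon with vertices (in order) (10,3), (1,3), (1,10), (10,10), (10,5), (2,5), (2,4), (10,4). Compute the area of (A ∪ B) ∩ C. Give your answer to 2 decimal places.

|A ∪ B| = 17.5.
|(A ∪ B) ∩ C| = 15.96.

15.96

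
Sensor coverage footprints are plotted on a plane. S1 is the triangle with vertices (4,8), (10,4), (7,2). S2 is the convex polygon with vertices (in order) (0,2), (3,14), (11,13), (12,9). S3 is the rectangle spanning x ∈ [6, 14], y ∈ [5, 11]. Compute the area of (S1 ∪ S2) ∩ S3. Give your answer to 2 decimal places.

23.54

The region (S1 ∪ S2) ∩ S3 is the polygon with vertices (12,9), (6.933,6.044), (8.5,5), (6,5), (6,11), (11.5,11).
By the shoelace formula its area is 23.54.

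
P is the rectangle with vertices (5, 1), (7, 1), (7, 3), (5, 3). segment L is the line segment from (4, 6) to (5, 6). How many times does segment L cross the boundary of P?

The segment lies entirely outside P and never meets its boundary.

0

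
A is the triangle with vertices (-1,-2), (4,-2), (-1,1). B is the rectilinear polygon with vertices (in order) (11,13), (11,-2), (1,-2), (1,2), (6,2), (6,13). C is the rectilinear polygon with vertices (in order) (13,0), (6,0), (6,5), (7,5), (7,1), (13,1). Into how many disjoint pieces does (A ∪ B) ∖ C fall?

2

(A ∪ B) ∖ C splits into 2 disjoint pieces (area 34.8, area 56).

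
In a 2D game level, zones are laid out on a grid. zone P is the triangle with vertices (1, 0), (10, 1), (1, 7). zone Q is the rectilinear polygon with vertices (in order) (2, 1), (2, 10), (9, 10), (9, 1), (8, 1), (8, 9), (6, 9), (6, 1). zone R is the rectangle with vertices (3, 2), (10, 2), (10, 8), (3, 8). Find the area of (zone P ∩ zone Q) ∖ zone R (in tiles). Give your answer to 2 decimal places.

8.92

|zone P ∩ zone Q| = 17.
|(zone P ∩ zone Q) ∩ zone R| = 8.0833.
|(zone P ∩ zone Q) ∖ zone R| = 17 − 8.0833 = 8.92.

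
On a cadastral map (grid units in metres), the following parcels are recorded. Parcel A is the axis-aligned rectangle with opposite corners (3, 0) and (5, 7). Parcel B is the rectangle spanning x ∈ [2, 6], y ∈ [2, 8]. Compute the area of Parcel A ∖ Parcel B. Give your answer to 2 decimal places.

4.00

|Parcel A∩Parcel B|: x∈[3,5], y∈[2,7] → 2·5 = 10.
|Parcel A| = 14.
|Parcel A ∖ Parcel B| = |Parcel A| − |Parcel A∩Parcel B| = 14 − 10 = 4.00.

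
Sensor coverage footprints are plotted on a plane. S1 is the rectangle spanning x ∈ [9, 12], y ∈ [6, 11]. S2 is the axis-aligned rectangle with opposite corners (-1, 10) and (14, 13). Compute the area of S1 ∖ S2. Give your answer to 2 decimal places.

12.00

|S1∩S2|: x∈[9,12], y∈[10,11] → 3·1 = 3.
|S1| = 15.
|S1 ∖ S2| = |S1| − |S1∩S2| = 15 − 3 = 12.00.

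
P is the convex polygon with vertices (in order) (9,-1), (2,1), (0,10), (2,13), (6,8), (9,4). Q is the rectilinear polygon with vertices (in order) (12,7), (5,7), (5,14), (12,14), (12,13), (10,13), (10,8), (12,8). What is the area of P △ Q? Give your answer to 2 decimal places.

|P| = 72, |Q| = 39, |P∩Q| = 2.
|P △ Q| = |P| + |Q| − 2·|P∩Q| = 72 + 39 − 4 = 107.00.

107.00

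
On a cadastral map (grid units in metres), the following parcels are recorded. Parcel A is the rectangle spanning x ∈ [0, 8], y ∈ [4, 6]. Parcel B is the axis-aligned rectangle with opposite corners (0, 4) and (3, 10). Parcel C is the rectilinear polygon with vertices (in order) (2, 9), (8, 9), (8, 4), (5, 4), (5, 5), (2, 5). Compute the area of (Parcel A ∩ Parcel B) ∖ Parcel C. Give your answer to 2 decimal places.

5.00

|Parcel A ∩ Parcel B| = 6.
|(Parcel A ∩ Parcel B) ∩ Parcel C| = 1.
|(Parcel A ∩ Parcel B) ∖ Parcel C| = 6 − 1 = 5.00.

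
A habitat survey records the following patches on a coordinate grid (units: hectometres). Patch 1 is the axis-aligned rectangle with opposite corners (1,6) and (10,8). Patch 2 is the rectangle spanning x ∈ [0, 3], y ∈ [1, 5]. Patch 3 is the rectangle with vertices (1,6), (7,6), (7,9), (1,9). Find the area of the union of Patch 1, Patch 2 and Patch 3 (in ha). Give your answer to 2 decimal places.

36.00

By inclusion–exclusion:
Individual areas: |Patch 1| = 18, |Patch 2| = 12, |Patch 3| = 18.
|Patch 1∩Patch 2| = 0 (no overlap).
|Patch 1∩Patch 3|: x∈[1,7], y∈[6,8] → 6·2 = 12.
|Patch 2∩Patch 3| = 0 (no overlap).
|Patch 1∩Patch 2∩Patch 3| = 0.
|Patch 1 ∪ Patch 2 ∪ Patch 3| = 48 − 12 + 0 = 36.00.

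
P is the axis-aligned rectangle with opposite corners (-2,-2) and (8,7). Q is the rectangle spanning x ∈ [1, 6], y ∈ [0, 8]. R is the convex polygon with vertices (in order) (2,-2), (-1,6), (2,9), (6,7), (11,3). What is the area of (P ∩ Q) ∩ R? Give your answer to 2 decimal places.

The region (P ∩ Q) ∩ R is the polygon with vertices (6,0.222), (5.6,0), (1.25,0), (1,0.667), (1,7), (6,7).
By the shoelace formula its area is 34.87.

34.87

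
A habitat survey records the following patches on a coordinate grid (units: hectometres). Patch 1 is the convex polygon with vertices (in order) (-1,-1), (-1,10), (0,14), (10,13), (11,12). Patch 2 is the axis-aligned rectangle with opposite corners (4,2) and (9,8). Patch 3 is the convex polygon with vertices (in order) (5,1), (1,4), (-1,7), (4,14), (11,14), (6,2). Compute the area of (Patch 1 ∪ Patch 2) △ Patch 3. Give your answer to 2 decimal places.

|Patch 1 ∪ Patch 2| = 117.5737.
|(Patch 1 ∪ Patch 2) ∩ Patch 3| = 78.3669.
|(Patch 1 ∪ Patch 2) △ Patch 3| = 117.5737 + 88 − 156.7338 = 48.84.

48.84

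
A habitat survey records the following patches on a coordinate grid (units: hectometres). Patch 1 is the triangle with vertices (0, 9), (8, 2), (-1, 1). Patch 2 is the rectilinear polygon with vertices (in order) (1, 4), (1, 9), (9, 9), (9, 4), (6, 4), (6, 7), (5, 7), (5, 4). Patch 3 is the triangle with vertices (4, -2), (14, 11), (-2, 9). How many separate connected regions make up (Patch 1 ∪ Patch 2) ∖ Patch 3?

3

(Patch 1 ∪ Patch 2) ∖ Patch 3 splits into 3 disjoint pieces (area 0.0962, area 0.2746, area 7.845).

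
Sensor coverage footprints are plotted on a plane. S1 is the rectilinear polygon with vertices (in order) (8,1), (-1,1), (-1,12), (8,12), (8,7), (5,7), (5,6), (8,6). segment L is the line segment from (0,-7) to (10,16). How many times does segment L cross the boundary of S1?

4

The segment meets the boundary at (8,11.4), (6.087,7), (5.652,6), (3.478,1).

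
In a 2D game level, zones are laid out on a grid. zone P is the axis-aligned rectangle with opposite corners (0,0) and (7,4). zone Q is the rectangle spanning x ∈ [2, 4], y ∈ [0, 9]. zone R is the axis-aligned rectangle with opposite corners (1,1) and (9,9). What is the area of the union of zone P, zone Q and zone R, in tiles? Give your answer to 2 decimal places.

74.00

By inclusion–exclusion:
Individual areas: |zone P| = 28, |zone Q| = 18, |zone R| = 64.
|zone P∩zone Q|: x∈[2,4], y∈[0,4] → 2·4 = 8.
|zone P∩zone R|: x∈[1,7], y∈[1,4] → 6·3 = 18.
|zone Q∩zone R|: x∈[2,4], y∈[1,9] → 2·8 = 16.
|zone P∩zone Q∩zone R| = 6.
|zone P ∪ zone Q ∪ zone R| = 110 − 42 + 6 = 74.00.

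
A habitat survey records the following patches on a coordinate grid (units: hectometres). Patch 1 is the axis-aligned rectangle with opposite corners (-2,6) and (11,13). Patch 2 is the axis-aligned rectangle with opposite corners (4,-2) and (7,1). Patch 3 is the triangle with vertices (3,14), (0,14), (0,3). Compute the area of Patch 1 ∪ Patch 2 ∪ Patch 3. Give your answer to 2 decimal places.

104.09

By inclusion–exclusion:
Individual areas: |Patch 1| = 91, |Patch 2| = 9, |Patch 3| = 16.5.
|Patch 1∩Patch 2| = 0 (no overlap).
|Patch 1∩Patch 3| = 12.4091.
|Patch 2∩Patch 3| = 0.
|Patch 1∩Patch 2∩Patch 3| = 0.
|Patch 1 ∪ Patch 2 ∪ Patch 3| = 116.5 − 12.4091 + 0 = 104.09.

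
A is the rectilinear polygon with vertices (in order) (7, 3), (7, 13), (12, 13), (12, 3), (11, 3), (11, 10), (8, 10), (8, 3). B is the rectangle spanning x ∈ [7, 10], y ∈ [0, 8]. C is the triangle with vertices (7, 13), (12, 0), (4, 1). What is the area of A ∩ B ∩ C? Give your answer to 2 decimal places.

5.00

The intersection is the polygon with vertices (8,8), (8,3), (7,3), (7,8).
By the shoelace formula its area is 5.00.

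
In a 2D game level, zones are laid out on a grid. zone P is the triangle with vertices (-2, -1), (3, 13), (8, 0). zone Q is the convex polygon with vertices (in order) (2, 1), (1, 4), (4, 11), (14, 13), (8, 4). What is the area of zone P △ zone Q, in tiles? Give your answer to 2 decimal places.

84.81

|zone P| = 67.5, |zone Q| = 74, |zone P∩zone Q| = 28.3442.
|zone P △ zone Q| = |zone P| + |zone Q| − 2·|zone P∩zone Q| = 67.5 + 74 − 56.6883 = 84.81.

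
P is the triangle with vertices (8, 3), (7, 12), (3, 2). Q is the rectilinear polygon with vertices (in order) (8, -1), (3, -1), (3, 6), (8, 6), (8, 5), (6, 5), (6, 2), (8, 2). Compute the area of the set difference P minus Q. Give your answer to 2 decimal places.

|P| = 23, |P∩Q| = 9.6222.
|P ∖ Q| = |P| − |P∩Q| = 23 − 9.6222 = 13.38.

13.38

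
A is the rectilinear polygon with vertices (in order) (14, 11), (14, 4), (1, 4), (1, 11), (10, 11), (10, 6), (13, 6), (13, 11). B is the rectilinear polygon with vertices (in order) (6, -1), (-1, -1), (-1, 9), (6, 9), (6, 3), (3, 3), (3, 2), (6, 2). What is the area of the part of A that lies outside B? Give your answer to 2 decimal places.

|A| = 76, |A∩B| = 25.
|A ∖ B| = |A| − |A∩B| = 76 − 25 = 51.00.

51.00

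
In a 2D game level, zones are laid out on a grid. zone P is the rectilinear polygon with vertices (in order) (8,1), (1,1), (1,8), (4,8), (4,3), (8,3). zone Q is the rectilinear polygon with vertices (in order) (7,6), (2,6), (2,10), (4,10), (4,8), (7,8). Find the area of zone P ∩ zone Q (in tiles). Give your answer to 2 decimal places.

The intersection is the polygon with vertices (4,8), (4,6), (2,6), (2,8).
By the shoelace formula its area is 4.00.

4.00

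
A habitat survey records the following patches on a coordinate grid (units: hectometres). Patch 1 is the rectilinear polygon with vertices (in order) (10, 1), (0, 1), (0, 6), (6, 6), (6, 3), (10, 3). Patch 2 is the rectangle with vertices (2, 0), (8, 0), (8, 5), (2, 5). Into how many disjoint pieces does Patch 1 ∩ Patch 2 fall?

Patch 1 ∩ Patch 2 is a single connected region.

1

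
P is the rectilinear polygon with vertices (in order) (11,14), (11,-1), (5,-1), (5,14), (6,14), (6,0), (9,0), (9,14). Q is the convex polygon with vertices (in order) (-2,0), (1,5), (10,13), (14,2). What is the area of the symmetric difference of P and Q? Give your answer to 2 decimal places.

|P| = 48, |Q| = 102.5, |P∩Q| = 29.2431.
|P △ Q| = |P| + |Q| − 2·|P∩Q| = 48 + 102.5 − 58.4861 = 92.01.

92.01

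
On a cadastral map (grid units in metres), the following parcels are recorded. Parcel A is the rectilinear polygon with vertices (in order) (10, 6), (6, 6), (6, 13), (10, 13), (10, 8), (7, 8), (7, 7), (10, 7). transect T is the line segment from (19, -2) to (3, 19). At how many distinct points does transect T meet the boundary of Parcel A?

The segment meets the boundary at (7.571,13), (10,9.812).

2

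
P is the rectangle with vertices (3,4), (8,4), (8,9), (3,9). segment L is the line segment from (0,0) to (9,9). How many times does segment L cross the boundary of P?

The segment meets the boundary at (8,8), (4,4).

2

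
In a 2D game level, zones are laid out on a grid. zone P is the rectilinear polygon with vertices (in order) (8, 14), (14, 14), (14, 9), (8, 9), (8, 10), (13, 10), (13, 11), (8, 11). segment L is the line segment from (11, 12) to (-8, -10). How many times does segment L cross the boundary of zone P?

The segment meets the boundary at (9.273,10), (8.409,9), (10.136,11).

3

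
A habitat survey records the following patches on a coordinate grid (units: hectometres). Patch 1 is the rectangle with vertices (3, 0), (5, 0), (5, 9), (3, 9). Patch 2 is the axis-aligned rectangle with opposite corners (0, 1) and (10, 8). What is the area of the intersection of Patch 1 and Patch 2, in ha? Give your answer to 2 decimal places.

14.00

|Patch 1∩Patch 2|: x∈[3,5], y∈[1,8] → 2·7 = 14.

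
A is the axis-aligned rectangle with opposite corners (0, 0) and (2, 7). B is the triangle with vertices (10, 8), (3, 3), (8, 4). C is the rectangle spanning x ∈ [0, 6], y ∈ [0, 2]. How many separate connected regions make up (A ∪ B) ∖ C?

(A ∪ B) ∖ C splits into 2 disjoint pieces (area 10, area 9).

2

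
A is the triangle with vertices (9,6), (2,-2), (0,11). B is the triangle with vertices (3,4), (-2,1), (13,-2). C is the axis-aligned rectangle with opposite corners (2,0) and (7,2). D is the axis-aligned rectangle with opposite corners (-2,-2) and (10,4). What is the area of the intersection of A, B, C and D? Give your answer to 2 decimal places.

5.15

The intersection is the polygon with vertices (2,2), (5.5,2), (3.75,0), (3,0), (2,0.2).
By the shoelace formula its area is 5.15.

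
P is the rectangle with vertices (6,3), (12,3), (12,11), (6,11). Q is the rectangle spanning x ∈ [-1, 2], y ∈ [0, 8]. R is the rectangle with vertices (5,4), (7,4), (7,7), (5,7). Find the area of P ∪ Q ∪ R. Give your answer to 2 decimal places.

75.00

By inclusion–exclusion:
Individual areas: |P| = 48, |Q| = 24, |R| = 6.
|P∩Q| = 0 (no overlap).
|P∩R|: x∈[6,7], y∈[4,7] → 1·3 = 3.
|Q∩R| = 0 (no overlap).
|P∩Q∩R| = 0.
|P ∪ Q ∪ R| = 78 − 3 + 0 = 75.00.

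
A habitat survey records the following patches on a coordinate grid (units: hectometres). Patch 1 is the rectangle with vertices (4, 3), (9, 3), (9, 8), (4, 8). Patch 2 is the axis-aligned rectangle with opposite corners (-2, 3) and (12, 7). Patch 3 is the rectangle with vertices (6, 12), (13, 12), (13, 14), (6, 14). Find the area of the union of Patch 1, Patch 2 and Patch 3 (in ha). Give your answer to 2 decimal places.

By inclusion–exclusion:
Individual areas: |Patch 1| = 25, |Patch 2| = 56, |Patch 3| = 14.
|Patch 1∩Patch 2|: x∈[4,9], y∈[3,7] → 5·4 = 20.
|Patch 1∩Patch 3| = 0 (no overlap).
|Patch 2∩Patch 3| = 0 (no overlap).
|Patch 1∩Patch 2∩Patch 3| = 0.
|Patch 1 ∪ Patch 2 ∪ Patch 3| = 95 − 20 + 0 = 75.00.

75.00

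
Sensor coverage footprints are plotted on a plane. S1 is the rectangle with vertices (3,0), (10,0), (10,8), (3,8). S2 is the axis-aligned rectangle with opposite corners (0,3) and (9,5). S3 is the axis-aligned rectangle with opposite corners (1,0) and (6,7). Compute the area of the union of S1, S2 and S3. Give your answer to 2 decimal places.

By inclusion–exclusion:
Individual areas: |S1| = 56, |S2| = 18, |S3| = 35.
|S1∩S2|: x∈[3,9], y∈[3,5] → 6·2 = 12.
|S1∩S3|: x∈[3,6], y∈[0,7] → 3·7 = 21.
|S2∩S3|: x∈[1,6], y∈[3,5] → 5·2 = 10.
|S1∩S2∩S3| = 6.
|S1 ∪ S2 ∪ S3| = 109 − 43 + 6 = 72.00.

72.00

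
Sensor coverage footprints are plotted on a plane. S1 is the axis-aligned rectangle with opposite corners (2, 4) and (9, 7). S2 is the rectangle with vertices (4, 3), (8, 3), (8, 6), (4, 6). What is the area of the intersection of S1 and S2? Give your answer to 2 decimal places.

|S1∩S2|: x∈[4,8], y∈[4,6] → 4·2 = 8.

8.00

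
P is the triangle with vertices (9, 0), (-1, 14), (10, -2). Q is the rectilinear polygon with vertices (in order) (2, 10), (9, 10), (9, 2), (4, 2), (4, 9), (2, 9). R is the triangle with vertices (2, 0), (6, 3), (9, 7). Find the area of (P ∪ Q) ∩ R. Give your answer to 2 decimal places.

2.83

The region (P ∪ Q) ∩ R is the polygon with vertices (4,2), (9,7), (6,3), (4.667,2).
By the shoelace formula its area is 2.83.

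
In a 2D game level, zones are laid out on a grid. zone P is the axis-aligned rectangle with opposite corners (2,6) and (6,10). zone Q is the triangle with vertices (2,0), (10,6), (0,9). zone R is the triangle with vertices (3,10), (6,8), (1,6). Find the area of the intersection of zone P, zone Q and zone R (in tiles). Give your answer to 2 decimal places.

2.82

The intersection is the polygon with vertices (2,8), (2.174,8.348), (4.857,7.543), (2,6.4).
By the shoelace formula its area is 2.82.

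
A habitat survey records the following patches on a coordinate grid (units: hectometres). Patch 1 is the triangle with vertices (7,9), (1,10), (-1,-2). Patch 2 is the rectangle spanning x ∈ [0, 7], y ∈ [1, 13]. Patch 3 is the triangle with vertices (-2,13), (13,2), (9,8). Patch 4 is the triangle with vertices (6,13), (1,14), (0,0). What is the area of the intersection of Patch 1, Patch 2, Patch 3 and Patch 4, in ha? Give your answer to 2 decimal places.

The intersection is the polygon with vertices (2.412,9.765), (4.357,9.441), (3.977,8.617).
By the shoelace formula its area is 0.86.

0.86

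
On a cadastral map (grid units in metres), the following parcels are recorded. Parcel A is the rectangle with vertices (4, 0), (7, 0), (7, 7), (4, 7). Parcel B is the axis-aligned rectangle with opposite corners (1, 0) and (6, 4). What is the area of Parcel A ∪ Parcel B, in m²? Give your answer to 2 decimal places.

33.00

By inclusion–exclusion:
Individual areas: |Parcel A| = 21, |Parcel B| = 20.
|Parcel A∩Parcel B|: x∈[4,6], y∈[0,4] → 2·4 = 8.
|Parcel A ∪ Parcel B| = 41 − 8 = 33.00.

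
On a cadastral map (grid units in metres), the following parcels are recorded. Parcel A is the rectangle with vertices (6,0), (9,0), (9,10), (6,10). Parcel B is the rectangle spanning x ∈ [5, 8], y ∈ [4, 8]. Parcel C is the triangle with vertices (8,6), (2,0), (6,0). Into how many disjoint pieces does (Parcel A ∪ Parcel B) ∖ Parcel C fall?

(Parcel A ∪ Parcel B) ∖ Parcel C is a single connected region.

1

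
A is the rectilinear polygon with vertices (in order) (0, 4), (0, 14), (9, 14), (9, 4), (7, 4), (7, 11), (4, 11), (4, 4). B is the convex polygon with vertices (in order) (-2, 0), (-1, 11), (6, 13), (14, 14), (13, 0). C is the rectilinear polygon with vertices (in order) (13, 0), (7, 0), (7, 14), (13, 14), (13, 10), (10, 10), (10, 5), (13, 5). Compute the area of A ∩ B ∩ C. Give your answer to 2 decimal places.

The intersection is the polygon with vertices (9,13.375), (9,4), (7,4), (7,11), (7,13.125).
By the shoelace formula its area is 18.50.

18.50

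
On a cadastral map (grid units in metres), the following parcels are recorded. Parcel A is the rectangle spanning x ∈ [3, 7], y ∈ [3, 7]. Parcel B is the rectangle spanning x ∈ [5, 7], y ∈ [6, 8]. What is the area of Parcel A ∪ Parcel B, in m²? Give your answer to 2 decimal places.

18.00

By inclusion–exclusion:
Individual areas: |Parcel A| = 16, |Parcel B| = 4.
|Parcel A∩Parcel B|: x∈[5,7], y∈[6,7] → 2·1 = 2.
|Parcel A ∪ Parcel B| = 20 − 2 = 18.00.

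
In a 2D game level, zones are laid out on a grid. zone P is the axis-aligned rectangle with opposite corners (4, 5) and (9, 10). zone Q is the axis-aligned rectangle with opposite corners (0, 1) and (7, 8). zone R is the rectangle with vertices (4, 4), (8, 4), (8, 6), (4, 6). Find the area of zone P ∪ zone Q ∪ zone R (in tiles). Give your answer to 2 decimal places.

By inclusion–exclusion:
Individual areas: |zone P| = 25, |zone Q| = 49, |zone R| = 8.
|zone P∩zone Q|: x∈[4,7], y∈[5,8] → 3·3 = 9.
|zone P∩zone R|: x∈[4,8], y∈[5,6] → 4·1 = 4.
|zone Q∩zone R|: x∈[4,7], y∈[4,6] → 3·2 = 6.
|zone P∩zone Q∩zone R| = 3.
|zone P ∪ zone Q ∪ zone R| = 82 − 19 + 3 = 66.00.

66.00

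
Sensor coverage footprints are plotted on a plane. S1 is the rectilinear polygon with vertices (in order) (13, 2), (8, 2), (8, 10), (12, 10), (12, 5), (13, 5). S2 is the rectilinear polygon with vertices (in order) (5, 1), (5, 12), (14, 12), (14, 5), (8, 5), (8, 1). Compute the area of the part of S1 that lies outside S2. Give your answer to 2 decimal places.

15.00

|S1| = 35, |S1∩S2| = 20.
|S1 ∖ S2| = |S1| − |S1∩S2| = 35 − 20 = 15.00.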